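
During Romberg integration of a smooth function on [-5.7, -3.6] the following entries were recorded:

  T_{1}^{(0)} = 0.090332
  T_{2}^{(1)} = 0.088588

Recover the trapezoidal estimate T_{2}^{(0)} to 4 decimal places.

0.0890

From T_{2}^{(1)} = (4·T_{2}^{(0)} − T_{1}^{(0)})/3, solve for T_{2}^{(0)}:
4·T_{2}^{(0)} = 3·0.088588 + 0.090332 = 0.356096
T_{2}^{(0)} = 0.089024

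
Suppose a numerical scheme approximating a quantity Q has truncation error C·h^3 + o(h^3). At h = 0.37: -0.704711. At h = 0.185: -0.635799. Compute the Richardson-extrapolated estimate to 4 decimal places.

-0.6260

Extrapolated value = (8·A(h/2) − A(h)) / (8 − 1)
= (8·(-0.635799) − (-0.704711)) / 7
= -4.381681 / 7 = -0.625954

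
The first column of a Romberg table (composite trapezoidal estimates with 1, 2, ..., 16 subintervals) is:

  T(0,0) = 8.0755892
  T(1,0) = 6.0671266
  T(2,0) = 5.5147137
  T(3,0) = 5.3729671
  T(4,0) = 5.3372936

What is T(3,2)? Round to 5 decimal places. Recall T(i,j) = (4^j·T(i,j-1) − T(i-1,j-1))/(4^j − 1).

5.32539

Richardson extrapolation on the trapezoidal column (denominator 4−1=3):
T(2,1) = 5.5147137 + (5.5147137 − 6.0671266)/3 = 5.3305761
T(3,1) = 5.3729671 + (5.3729671 − 5.5147137)/3 = 5.3257182
T(3,2) = 5.3257182 + (5.3257182 − 5.3305761)/15 = 5.3253943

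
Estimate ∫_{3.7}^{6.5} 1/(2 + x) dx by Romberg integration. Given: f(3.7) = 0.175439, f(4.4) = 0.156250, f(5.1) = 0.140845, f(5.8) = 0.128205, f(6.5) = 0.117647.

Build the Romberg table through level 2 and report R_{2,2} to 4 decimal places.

0.3996

R_{0,0} (trapezoid, 1 panel, h=2.8000): 0.410320
R_{1,0} (trapezoid, 2 panels, h=1.4000): 0.402343
R_{2,0} (trapezoid, 4 panels, h=0.7000): 0.400290
R_{1,1} = 0.402343 + (0.402343 − 0.410320)/3 = 0.399684
R_{2,1} = 0.400290 + (0.400290 − 0.402343)/3 = 0.399606
R_{2,2} = 0.399606 + (0.399606 − 0.399684)/15 = 0.399601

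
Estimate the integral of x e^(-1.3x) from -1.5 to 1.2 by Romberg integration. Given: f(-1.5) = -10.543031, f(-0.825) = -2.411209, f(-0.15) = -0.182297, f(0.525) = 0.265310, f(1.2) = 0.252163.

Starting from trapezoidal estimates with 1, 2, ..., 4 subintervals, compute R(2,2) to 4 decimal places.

R(0,0) (trapezoid, 1 panel, h=2.7000): -13.892672
R(1,0) (trapezoid, 2 panels, h=1.3500): -7.192437
R(2,0) (trapezoid, 4 panels, h=0.6750): -5.044700
R(1,1) = -7.192437 + (-7.192437 − (-13.892672))/3 = -4.959025
R(2,1) = -5.044700 + (-5.044700 − (-7.192437))/3 = -4.328788
R(2,2) = -4.328788 + (-4.328788 − (-4.959025))/15 = -4.286772

-4.2868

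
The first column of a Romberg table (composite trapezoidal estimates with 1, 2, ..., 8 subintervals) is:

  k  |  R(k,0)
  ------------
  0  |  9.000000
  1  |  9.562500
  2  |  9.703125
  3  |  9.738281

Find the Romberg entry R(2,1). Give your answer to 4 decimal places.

R(2,1) = 9.703125 + (9.703125 − 9.562500)/3 = 9.750000

9.7500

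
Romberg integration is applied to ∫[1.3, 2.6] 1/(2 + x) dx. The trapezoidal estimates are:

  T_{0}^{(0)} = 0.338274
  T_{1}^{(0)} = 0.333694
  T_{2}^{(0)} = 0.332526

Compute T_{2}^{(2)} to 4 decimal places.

T_{1}^{(1)} = 0.333694 + (0.333694 − 0.338274)/3 = 0.332167
T_{2}^{(1)} = (4·0.332526 − 0.333694) / 3 = 0.332137
T_{2}^{(2)} = 0.332137 + (0.332137 − 0.332167)/15 = 0.332135
(Column j=1 coincides with Simpson's rule on the same nodes.)

0.3321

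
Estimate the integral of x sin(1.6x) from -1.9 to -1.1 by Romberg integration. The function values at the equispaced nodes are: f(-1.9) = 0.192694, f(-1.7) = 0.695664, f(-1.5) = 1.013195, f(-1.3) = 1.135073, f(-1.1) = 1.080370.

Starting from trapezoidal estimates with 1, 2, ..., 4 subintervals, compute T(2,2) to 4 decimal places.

0.7080

T(0,0) (trapezoid, 1 panel, h=0.8000): 0.509226
T(1,0) (trapezoid, 2 panels, h=0.4000): 0.659891
T(2,0) (trapezoid, 4 panels, h=0.2000): 0.696093
T(1,1) = 0.659891 + (0.659891 − 0.509226)/3 = 0.710113
T(2,1) = 0.696093 + (0.696093 − 0.659891)/3 = 0.708160
T(2,2) = 0.708160 + (0.708160 − 0.710113)/15 = 0.708030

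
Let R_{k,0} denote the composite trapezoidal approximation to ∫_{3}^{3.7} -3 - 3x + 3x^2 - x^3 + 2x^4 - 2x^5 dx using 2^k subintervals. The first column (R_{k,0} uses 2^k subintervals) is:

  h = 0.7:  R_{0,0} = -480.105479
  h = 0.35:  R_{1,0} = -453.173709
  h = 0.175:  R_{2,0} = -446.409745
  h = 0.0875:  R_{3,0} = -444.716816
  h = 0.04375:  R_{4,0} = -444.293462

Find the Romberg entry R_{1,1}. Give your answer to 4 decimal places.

Richardson extrapolation on the trapezoidal column (denominator 4−1=3):
R_{1,1} = -453.173709 + (-453.173709 − (-480.105479))/3 = -444.196452

-444.1965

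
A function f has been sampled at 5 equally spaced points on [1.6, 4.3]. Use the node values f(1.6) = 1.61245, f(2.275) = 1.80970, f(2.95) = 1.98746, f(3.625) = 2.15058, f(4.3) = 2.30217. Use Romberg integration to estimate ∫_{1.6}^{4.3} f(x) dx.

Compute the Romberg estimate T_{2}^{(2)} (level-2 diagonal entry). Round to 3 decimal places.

T_{0}^{(0)} (trapezoid, 1 panel, h=2.7000): 5.28474
T_{1}^{(0)} (trapezoid, 2 panels, h=1.3500): 5.32544
T_{2}^{(0)} (trapezoid, 4 panels, h=0.6750): 5.33591
T_{1}^{(1)} = 5.32544 + (5.32544 − 5.28474)/3 = 5.33901
T_{2}^{(1)} = 5.33591 + (5.33591 − 5.32544)/3 = 5.33940
T_{2}^{(2)} = 5.33940 + (5.33940 − 5.33901)/15 = 5.33943

5.339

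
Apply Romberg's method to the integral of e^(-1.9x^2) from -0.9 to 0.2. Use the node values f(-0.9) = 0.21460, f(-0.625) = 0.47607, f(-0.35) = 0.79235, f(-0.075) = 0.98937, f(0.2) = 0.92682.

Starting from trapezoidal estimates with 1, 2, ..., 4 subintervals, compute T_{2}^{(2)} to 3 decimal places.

T_{0}^{(0)} (trapezoid, 1 panel, h=1.1000): 0.62778
T_{1}^{(0)} (trapezoid, 2 panels, h=0.5500): 0.74968
T_{2}^{(0)} (trapezoid, 4 panels, h=0.2750): 0.77784
T_{1}^{(1)} = 0.74968 + (0.74968 − 0.62778)/3 = 0.79031
T_{2}^{(1)} = 0.77784 + (0.77784 − 0.74968)/3 = 0.78723
T_{2}^{(2)} = 0.78723 + (0.78723 − 0.79031)/15 = 0.78702

0.787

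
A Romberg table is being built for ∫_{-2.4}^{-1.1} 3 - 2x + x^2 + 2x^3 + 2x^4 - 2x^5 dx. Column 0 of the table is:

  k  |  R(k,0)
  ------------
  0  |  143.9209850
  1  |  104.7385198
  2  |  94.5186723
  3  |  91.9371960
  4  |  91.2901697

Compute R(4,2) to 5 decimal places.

Richardson extrapolation on the trapezoidal column (denominator 4−1=3):
R(3,1) = (4·91.9371960 − 94.5186723) / 3 = 91.0767039
R(4,1) = 91.2901697 + (91.2901697 − 91.9371960)/3 = 91.0744943
R(4,2) = (16·91.0744943 − 91.0767039) / 15 = 91.0743470

91.07435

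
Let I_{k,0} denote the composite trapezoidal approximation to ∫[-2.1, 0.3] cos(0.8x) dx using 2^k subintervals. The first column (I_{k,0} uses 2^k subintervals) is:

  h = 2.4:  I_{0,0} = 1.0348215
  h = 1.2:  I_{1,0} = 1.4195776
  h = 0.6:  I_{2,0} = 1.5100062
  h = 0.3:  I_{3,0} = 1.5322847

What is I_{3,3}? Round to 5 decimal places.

Richardson extrapolation on the trapezoidal column (denominator 4−1=3):
I_{1,1} = (4·1.4195776 − 1.0348215) / 3 = 1.5478296
I_{2,1} = 1.5100062 + (1.5100062 − 1.4195776)/3 = 1.5401491
I_{3,1} = (4·1.5322847 − 1.5100062) / 3 = 1.5397109
I_{2,2} = (16·1.5401491 − 1.5478296) / 15 = 1.5396371
I_{3,2} = 1.5397109 + (1.5397109 − 1.5401491)/15 = 1.5396817
I_{3,3} = 1.5396817 + (1.5396817 − 1.5396371)/63 = 1.5396824
(Column j=1 coincides with Simpson's rule on the same nodes.)

1.53968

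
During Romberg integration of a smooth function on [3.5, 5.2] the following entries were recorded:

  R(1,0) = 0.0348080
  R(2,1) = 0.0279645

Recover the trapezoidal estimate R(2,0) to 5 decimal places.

From R(2,1) = (4·R(2,0) − R(1,0))/3, solve for R(2,0):
4·R(2,0) = 3·0.0279645 + 0.0348080 = 0.1187015
R(2,0) = 0.0296754

0.02968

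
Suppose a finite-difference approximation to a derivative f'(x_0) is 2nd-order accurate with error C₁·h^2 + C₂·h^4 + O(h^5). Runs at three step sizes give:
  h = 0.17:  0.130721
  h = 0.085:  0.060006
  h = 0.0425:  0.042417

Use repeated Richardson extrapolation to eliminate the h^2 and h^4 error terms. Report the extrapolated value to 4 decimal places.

First eliminate the h^2 term (factor 2^2 = 4):
  B₁ = (4·0.060006 − 0.130721)/3 = 0.036434
  B₂ = (4·0.042417 − 0.060006)/3 = 0.036554
Then eliminate the h^4 term (factor 2^4 = 16):
  (16·0.036554 − 0.036434)/15 = 0.036562

0.0366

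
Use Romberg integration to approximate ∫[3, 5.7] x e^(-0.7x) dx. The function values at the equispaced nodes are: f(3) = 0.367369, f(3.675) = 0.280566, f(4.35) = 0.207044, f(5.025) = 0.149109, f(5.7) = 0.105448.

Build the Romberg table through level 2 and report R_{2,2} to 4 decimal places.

R_{0,0} (trapezoid, 1 panel, h=2.7000): 0.638303
R_{1,0} (trapezoid, 2 panels, h=1.3500): 0.598661
R_{2,0} (trapezoid, 4 panels, h=0.6750): 0.589361
R_{1,1} = 0.598661 + (0.598661 − 0.638303)/3 = 0.585447
R_{2,1} = 0.589361 + (0.589361 − 0.598661)/3 = 0.586261
R_{2,2} = 0.586261 + (0.586261 − 0.585447)/15 = 0.586315

0.5863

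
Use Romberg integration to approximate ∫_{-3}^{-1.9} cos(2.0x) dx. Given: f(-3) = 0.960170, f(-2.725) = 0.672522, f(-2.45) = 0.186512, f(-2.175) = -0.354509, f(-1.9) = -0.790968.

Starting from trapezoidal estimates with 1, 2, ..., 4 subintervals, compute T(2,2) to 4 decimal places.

0.1662

T(0,0) (trapezoid, 1 panel, h=1.1000): 0.093061
T(1,0) (trapezoid, 2 panels, h=0.5500): 0.149112
T(2,0) (trapezoid, 4 panels, h=0.2750): 0.162010
T(1,1) = 0.149112 + (0.149112 − 0.093061)/3 = 0.167796
T(2,1) = 0.162010 + (0.162010 − 0.149112)/3 = 0.166309
T(2,2) = 0.166309 + (0.166309 − 0.167796)/15 = 0.166210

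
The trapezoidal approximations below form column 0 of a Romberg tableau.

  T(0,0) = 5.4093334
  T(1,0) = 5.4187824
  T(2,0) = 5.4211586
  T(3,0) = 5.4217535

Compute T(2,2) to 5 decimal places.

Richardson extrapolation on the trapezoidal column (denominator 4−1=3):
T(1,1) = (4·5.4187824 − 5.4093334) / 3 = 5.4219321
T(2,1) = (4·5.4211586 − 5.4187824) / 3 = 5.4219507
T(2,2) = (16·5.4219507 − 5.4219321) / 15 = 5.4219519

5.42195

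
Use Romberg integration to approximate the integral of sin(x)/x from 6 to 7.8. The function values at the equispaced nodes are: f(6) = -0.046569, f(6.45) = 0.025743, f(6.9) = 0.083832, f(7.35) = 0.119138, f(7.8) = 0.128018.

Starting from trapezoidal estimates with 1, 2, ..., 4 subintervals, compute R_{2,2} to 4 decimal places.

R_{0,0} (trapezoid, 1 panel, h=1.8000): 0.073304
R_{1,0} (trapezoid, 2 panels, h=0.9000): 0.112101
R_{2,0} (trapezoid, 4 panels, h=0.4500): 0.121247
R_{1,1} = 0.112101 + (0.112101 − 0.073304)/3 = 0.125033
R_{2,1} = 0.121247 + (0.121247 − 0.112101)/3 = 0.124296
R_{2,2} = 0.124296 + (0.124296 − 0.125033)/15 = 0.124247

0.1242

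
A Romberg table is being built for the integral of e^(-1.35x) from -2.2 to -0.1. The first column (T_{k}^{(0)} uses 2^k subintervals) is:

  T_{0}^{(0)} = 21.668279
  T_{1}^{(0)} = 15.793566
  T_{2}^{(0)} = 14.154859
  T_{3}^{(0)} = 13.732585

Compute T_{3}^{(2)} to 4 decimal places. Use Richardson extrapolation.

T_{2}^{(1)} = 14.154859 + (14.154859 − 15.793566)/3 = 13.608623
T_{3}^{(1)} = (4·13.732585 − 14.154859) / 3 = 13.591827
T_{3}^{(2)} = (16·13.591827 − 13.608623) / 15 = 13.590707
(Column j=1 coincides with Simpson's rule on the same nodes.)

13.5907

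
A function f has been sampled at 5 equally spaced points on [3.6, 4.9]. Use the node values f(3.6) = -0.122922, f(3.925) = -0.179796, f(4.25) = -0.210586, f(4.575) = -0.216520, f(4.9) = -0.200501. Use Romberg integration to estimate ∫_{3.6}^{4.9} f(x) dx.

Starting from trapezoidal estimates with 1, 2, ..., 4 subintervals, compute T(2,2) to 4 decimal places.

T(0,0) (trapezoid, 1 panel, h=1.3000): -0.210225
T(1,0) (trapezoid, 2 panels, h=0.6500): -0.241993
T(2,0) (trapezoid, 4 panels, h=0.3250): -0.249799
T(1,1) = -0.241993 + (-0.241993 − (-0.210225))/3 = -0.252582
T(2,1) = -0.249799 + (-0.249799 − (-0.241993))/3 = -0.252401
T(2,2) = -0.252401 + (-0.252401 − (-0.252582))/15 = -0.252389

-0.2524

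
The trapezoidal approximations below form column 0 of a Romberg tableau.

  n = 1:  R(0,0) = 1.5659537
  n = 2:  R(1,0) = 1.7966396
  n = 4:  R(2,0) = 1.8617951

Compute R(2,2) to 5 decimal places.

R(1,1) = 1.7966396 + (1.7966396 − 1.5659537)/3 = 1.8735349
R(2,1) = 1.8617951 + (1.8617951 − 1.7966396)/3 = 1.8835136
R(2,2) = 1.8835136 + (1.8835136 − 1.8735349)/15 = 1.8841788

1.88418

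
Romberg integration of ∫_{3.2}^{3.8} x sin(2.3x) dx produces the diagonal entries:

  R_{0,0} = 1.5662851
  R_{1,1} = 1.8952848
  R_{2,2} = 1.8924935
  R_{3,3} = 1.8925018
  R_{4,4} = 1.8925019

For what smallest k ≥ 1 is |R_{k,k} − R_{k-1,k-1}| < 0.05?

|R_{1,1} − R_{0,0}| = 0.3289997 ≥ 0.05
|R_{2,2} − R_{1,1}| = 0.0027913 < 0.05

k = 2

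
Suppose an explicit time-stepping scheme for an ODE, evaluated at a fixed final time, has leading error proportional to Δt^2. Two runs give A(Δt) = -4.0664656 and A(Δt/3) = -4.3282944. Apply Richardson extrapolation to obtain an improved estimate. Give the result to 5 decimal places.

Extrapolated value = (9·A(Δt/3) − A(Δt)) / (9 − 1)
= (9·(-4.3282944) − (-4.0664656)) / 8
= -34.8881840 / 8 = -4.3610230

-4.36102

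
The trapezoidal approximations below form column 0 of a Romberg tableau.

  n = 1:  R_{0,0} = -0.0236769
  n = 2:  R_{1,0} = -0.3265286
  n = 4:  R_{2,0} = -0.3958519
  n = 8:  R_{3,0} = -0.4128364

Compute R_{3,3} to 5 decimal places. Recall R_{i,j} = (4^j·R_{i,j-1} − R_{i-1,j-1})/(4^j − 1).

-0.41847

Richardson extrapolation on the trapezoidal column (denominator 4−1=3):
R_{1,1} = (4·(-0.3265286) − (-0.0236769)) / 3 = -0.4274792
R_{2,1} = -0.3958519 + (-0.3958519 − (-0.3265286))/3 = -0.4189597
R_{3,1} = (4·(-0.4128364) − (-0.3958519)) / 3 = -0.4184979
R_{2,2} = -0.4189597 + (-0.4189597 − (-0.4274792))/15 = -0.4183917
R_{3,2} = -0.4184979 + (-0.4184979 − (-0.4189597))/15 = -0.4184671
R_{3,3} = -0.4184671 + (-0.4184671 − (-0.4183917))/63 = -0.4184683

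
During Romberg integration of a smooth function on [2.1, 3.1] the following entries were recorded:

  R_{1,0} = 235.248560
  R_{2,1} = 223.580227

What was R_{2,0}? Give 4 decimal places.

From R_{2,1} = (4·R_{2,0} − R_{1,0})/3, solve for R_{2,0}:
4·R_{2,0} = 3·223.580227 + 235.248560 = 905.989241
R_{2,0} = 226.497310

226.4973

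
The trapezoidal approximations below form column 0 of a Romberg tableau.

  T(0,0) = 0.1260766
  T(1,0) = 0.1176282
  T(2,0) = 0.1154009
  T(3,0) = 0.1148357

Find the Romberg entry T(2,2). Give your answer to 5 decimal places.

T(1,1) = (4·0.1176282 − 0.1260766) / 3 = 0.1148121
T(2,1) = (4·0.1154009 − 0.1176282) / 3 = 0.1146585
T(2,2) = 0.1146585 + (0.1146585 − 0.1148121)/15 = 0.1146483

0.11465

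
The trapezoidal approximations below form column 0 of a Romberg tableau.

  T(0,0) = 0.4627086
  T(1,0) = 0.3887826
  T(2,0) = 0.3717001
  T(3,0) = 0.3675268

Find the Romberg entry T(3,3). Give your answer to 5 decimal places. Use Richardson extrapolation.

Richardson extrapolation on the trapezoidal column (denominator 4−1=3):
T(1,1) = 0.3887826 + (0.3887826 − 0.4627086)/3 = 0.3641406
T(2,1) = 0.3717001 + (0.3717001 − 0.3887826)/3 = 0.3660059
T(3,1) = (4·0.3675268 − 0.3717001) / 3 = 0.3661357
T(2,2) = 0.3660059 + (0.3660059 − 0.3641406)/15 = 0.3661303
T(3,2) = 0.3661357 + (0.3661357 − 0.3660059)/15 = 0.3661444
T(3,3) = 0.3661444 + (0.3661444 − 0.3661303)/63 = 0.3661446

0.36614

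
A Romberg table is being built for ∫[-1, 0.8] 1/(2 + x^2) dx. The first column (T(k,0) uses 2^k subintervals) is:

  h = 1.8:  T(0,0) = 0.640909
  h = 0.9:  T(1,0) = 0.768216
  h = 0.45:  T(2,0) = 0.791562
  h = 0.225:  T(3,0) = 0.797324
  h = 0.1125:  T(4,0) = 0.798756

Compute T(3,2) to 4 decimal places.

0.7992

Richardson extrapolation on the trapezoidal column (denominator 4−1=3):
T(2,1) = 0.791562 + (0.791562 − 0.768216)/3 = 0.799344
T(3,1) = (4·0.797324 − 0.791562) / 3 = 0.799245
T(3,2) = 0.799245 + (0.799245 − 0.799344)/15 = 0.799238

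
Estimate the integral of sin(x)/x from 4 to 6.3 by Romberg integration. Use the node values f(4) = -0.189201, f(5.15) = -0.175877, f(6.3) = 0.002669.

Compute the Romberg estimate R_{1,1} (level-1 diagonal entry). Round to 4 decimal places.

-0.3412

R_{0,0} (trapezoid, 1 panel, h=2.3000): -0.214512
R_{1,0} (trapezoid, 2 panels, h=1.1500): -0.309514
R_{1,1} = -0.309514 + (-0.309514 − (-0.214512))/3 = -0.341181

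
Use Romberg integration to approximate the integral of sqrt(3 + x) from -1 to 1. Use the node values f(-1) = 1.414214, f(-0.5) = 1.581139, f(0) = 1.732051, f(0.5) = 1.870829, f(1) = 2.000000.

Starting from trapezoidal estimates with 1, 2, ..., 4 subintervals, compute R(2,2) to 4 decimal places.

R(0,0) (trapezoid, 1 panel, h=2.0000): 3.414214
R(1,0) (trapezoid, 2 panels, h=1.0000): 3.439158
R(2,0) (trapezoid, 4 panels, h=0.5000): 3.445563
R(1,1) = 3.439158 + (3.439158 − 3.414214)/3 = 3.447473
R(2,1) = 3.445563 + (3.445563 − 3.439158)/3 = 3.447698
R(2,2) = 3.447698 + (3.447698 − 3.447473)/15 = 3.447713

3.4477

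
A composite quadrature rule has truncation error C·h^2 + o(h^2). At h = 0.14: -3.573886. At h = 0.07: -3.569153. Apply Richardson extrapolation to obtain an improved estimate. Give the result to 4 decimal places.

The leading error scales as h^2; refining by a factor of 2 reduces it by 2^2 = 4.
Extrapolated value = (4·A(h/2) − A(h)) / (4 − 1)
= (4·(-3.569153) − (-3.573886)) / 3
= -10.702726 / 3 = -3.567575

-3.5676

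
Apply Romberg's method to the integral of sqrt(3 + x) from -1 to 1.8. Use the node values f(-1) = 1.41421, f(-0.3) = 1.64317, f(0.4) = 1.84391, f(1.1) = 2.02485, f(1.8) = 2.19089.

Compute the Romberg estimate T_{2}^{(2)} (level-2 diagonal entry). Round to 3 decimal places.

T_{0}^{(0)} (trapezoid, 1 panel, h=2.8000): 5.04714
T_{1}^{(0)} (trapezoid, 2 panels, h=1.4000): 5.10504
T_{2}^{(0)} (trapezoid, 4 panels, h=0.7000): 5.12014
T_{1}^{(1)} = 5.10504 + (5.10504 − 5.04714)/3 = 5.12434
T_{2}^{(1)} = 5.12014 + (5.12014 − 5.10504)/3 = 5.12517
T_{2}^{(2)} = 5.12517 + (5.12517 − 5.12434)/15 = 5.12523

5.125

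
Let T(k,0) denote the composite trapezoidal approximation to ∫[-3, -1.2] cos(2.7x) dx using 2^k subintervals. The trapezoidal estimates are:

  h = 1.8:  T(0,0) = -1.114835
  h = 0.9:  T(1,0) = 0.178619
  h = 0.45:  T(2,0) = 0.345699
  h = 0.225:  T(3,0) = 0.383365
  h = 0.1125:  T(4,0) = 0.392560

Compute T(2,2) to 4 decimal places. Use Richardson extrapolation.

T(1,1) = (4·0.178619 − (-1.114835)) / 3 = 0.609770
T(2,1) = (4·0.345699 − 0.178619) / 3 = 0.401392
T(2,2) = (16·0.401392 − 0.609770) / 15 = 0.387500

0.3875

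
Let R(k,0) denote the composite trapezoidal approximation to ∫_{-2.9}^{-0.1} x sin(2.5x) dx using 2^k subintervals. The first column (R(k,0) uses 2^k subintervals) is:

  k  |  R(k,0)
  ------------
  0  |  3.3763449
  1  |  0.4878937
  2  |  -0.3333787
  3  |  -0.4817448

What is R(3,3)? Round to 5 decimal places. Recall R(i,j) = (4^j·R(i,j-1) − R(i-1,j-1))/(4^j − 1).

-0.52471

Richardson extrapolation on the trapezoidal column (denominator 4−1=3):
R(1,1) = (4·0.4878937 − 3.3763449) / 3 = -0.4749234
R(2,1) = -0.3333787 + (-0.3333787 − 0.4878937)/3 = -0.6071362
R(3,1) = -0.4817448 + (-0.4817448 − (-0.3333787))/3 = -0.5312002
R(2,2) = -0.6071362 + (-0.6071362 − (-0.4749234))/15 = -0.6159504
R(3,2) = -0.5312002 + (-0.5312002 − (-0.6071362))/15 = -0.5261378
R(3,3) = -0.5261378 + (-0.5261378 − (-0.6159504))/63 = -0.5247122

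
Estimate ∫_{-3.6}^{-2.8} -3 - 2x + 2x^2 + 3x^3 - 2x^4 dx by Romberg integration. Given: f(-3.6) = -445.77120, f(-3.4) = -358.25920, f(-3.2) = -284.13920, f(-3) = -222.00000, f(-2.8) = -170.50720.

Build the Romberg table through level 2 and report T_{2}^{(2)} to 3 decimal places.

T_{0}^{(0)} (trapezoid, 1 panel, h=0.8000): -246.51136
T_{1}^{(0)} (trapezoid, 2 panels, h=0.4000): -236.91136
T_{2}^{(0)} (trapezoid, 4 panels, h=0.2000): -234.50752
T_{1}^{(1)} = -236.91136 + (-236.91136 − (-246.51136))/3 = -233.71136
T_{2}^{(1)} = -234.50752 + (-234.50752 − (-236.91136))/3 = -233.70624
T_{2}^{(2)} = -233.70624 + (-233.70624 − (-233.71136))/15 = -233.70590

-233.706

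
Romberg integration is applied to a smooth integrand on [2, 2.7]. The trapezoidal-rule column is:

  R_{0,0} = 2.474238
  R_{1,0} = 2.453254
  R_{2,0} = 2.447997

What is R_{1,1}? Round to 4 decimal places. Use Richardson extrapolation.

2.4463

R_{1,1} = 2.453254 + (2.453254 − 2.474238)/3 = 2.446259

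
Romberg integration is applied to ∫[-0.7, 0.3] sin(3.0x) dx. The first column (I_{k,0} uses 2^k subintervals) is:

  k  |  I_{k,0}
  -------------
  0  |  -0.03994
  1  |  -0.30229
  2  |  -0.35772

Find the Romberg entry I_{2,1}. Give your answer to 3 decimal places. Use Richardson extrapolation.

I_{2,1} = -0.35772 + (-0.35772 − (-0.30229))/3 = -0.37620

-0.376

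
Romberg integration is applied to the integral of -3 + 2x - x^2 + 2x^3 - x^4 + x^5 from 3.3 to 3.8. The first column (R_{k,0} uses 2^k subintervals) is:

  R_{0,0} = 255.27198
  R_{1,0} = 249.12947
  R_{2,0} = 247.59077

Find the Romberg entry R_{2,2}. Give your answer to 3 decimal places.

Richardson extrapolation on the trapezoidal column (denominator 4−1=3):
R_{1,1} = (4·249.12947 − 255.27198) / 3 = 247.08197
R_{2,1} = (4·247.59077 − 249.12947) / 3 = 247.07787
R_{2,2} = (16·247.07787 − 247.08197) / 15 = 247.07760

247.078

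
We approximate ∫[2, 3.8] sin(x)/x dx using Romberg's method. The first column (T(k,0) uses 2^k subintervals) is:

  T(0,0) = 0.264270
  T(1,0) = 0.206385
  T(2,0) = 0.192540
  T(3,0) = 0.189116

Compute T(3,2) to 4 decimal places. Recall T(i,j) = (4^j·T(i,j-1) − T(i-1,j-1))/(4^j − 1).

Richardson extrapolation on the trapezoidal column (denominator 4−1=3):
T(2,1) = 0.192540 + (0.192540 − 0.206385)/3 = 0.187925
T(3,1) = (4·0.189116 − 0.192540) / 3 = 0.187975
T(3,2) = 0.187975 + (0.187975 − 0.187925)/15 = 0.187978

0.1880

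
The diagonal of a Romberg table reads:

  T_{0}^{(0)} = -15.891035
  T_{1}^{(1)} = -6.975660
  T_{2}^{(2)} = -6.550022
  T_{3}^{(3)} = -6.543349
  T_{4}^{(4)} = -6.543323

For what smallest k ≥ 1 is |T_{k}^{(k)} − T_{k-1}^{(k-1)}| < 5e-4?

|T_{1}^{(1)} − T_{0}^{(0)}| = 8.915375 ≥ 5e-4
|T_{2}^{(2)} − T_{1}^{(1)}| = 0.425638 ≥ 5e-4
|T_{3}^{(3)} − T_{2}^{(2)}| = 0.006673 ≥ 5e-4
|T_{4}^{(4)} − T_{3}^{(3)}| = 0.000026 < 5e-4

k = 4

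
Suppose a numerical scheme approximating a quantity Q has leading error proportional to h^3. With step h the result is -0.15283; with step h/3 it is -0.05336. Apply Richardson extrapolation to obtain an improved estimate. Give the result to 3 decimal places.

Extrapolated value = (27·A(h/3) − A(h)) / (27 − 1)
= (27·(-0.05336) − (-0.15283)) / 26
= -1.28789 / 26 = -0.04953

-0.050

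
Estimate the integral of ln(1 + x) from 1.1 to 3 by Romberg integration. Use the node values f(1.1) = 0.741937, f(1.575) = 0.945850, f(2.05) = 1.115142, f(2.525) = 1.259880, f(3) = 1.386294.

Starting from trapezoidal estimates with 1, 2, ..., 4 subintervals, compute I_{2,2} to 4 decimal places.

2.0871

I_{0,0} (trapezoid, 1 panel, h=1.9000): 2.021819
I_{1,0} (trapezoid, 2 panels, h=0.9500): 2.070295
I_{2,0} (trapezoid, 4 panels, h=0.4750): 2.082869
I_{1,1} = 2.070295 + (2.070295 − 2.021819)/3 = 2.086454
I_{2,1} = 2.082869 + (2.082869 − 2.070295)/3 = 2.087060
I_{2,2} = 2.087060 + (2.087060 − 2.086454)/15 = 2.087100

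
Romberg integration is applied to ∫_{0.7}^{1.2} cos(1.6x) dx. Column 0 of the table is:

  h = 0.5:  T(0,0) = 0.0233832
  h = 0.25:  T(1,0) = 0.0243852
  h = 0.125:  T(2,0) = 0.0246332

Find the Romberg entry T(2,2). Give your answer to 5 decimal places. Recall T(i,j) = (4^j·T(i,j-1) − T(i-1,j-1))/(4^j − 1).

0.02472

T(1,1) = 0.0243852 + (0.0243852 − 0.0233832)/3 = 0.0247192
T(2,1) = 0.0246332 + (0.0246332 − 0.0243852)/3 = 0.0247159
T(2,2) = (16·0.0247159 − 0.0247192) / 15 = 0.0247157
(Column j=1 coincides with Simpson's rule on the same nodes.)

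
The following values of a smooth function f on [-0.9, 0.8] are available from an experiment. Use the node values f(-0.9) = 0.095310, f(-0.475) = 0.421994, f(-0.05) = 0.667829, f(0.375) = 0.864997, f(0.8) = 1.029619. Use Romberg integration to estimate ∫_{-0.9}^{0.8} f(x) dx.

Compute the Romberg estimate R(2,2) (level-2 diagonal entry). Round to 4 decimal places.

1.0780

R(0,0) (trapezoid, 1 panel, h=1.7000): 0.956190
R(1,0) (trapezoid, 2 panels, h=0.8500): 1.045749
R(2,0) (trapezoid, 4 panels, h=0.4250): 1.069846
R(1,1) = 1.045749 + (1.045749 − 0.956190)/3 = 1.075602
R(2,1) = 1.069846 + (1.069846 − 1.045749)/3 = 1.077878
R(2,2) = 1.077878 + (1.077878 − 1.075602)/15 = 1.078030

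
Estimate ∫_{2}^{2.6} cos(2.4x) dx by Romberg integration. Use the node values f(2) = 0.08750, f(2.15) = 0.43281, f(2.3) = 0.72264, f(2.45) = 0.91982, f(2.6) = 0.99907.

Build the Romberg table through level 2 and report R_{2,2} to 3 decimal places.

0.397

R_{0,0} (trapezoid, 1 panel, h=0.6000): 0.32597
R_{1,0} (trapezoid, 2 panels, h=0.3000): 0.37978
R_{2,0} (trapezoid, 4 panels, h=0.1500): 0.39278
R_{1,1} = 0.37978 + (0.37978 − 0.32597)/3 = 0.39772
R_{2,1} = 0.39278 + (0.39278 − 0.37978)/3 = 0.39711
R_{2,2} = 0.39711 + (0.39711 − 0.39772)/15 = 0.39707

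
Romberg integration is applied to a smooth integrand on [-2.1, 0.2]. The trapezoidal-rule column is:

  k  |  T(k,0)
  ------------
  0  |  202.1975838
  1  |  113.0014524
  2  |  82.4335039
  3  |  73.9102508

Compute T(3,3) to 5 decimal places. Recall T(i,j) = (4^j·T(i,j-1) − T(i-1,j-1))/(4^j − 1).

T(1,1) = (4·113.0014524 − 202.1975838) / 3 = 83.2694086
T(2,1) = (4·82.4335039 − 113.0014524) / 3 = 72.2441877
T(3,1) = (4·73.9102508 − 82.4335039) / 3 = 71.0691664
T(2,2) = (16·72.2441877 − 83.2694086) / 15 = 71.5091730
T(3,2) = 71.0691664 + (71.0691664 − 72.2441877)/15 = 70.9908316
T(3,3) = (64·70.9908316 − 71.5091730) / 63 = 70.9826040

70.98260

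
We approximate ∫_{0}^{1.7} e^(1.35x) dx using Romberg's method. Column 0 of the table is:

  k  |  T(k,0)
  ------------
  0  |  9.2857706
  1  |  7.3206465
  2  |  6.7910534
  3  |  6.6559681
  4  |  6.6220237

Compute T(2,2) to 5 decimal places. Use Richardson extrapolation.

Richardson extrapolation on the trapezoidal column (denominator 4−1=3):
T(1,1) = 7.3206465 + (7.3206465 − 9.2857706)/3 = 6.6656051
T(2,1) = (4·6.7910534 − 7.3206465) / 3 = 6.6145224
T(2,2) = 6.6145224 + (6.6145224 − 6.6656051)/15 = 6.6111169

6.61112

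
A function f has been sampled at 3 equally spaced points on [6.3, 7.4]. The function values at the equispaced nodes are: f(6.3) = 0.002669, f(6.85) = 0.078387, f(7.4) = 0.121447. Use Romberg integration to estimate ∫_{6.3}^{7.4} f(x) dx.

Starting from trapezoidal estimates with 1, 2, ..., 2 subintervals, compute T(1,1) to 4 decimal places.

0.0802

T(0,0) (trapezoid, 1 panel, h=1.1000): 0.068264
T(1,0) (trapezoid, 2 panels, h=0.5500): 0.077245
T(1,1) = 0.077245 + (0.077245 − 0.068264)/3 = 0.080239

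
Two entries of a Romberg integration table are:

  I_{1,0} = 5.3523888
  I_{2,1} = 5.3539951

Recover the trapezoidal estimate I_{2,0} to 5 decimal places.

5.35359

From I_{2,1} = (4·I_{2,0} − I_{1,0})/3, solve for I_{2,0}:
4·I_{2,0} = 3·5.3539951 + 5.3523888 = 21.4143741
I_{2,0} = 5.3535935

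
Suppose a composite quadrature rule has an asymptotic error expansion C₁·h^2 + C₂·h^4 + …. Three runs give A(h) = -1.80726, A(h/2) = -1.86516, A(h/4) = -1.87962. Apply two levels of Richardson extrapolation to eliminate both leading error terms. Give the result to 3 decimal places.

First eliminate the h^2 term (factor 2^2 = 4):
  B₁ = (4·(-1.86516) − (-1.80726))/3 = -1.88446
  B₂ = (4·(-1.87962) − (-1.86516))/3 = -1.88444
Then eliminate the h^4 term (factor 2^4 = 16):
  (16·(-1.88444) − (-1.88446))/15 = -1.88444

-1.884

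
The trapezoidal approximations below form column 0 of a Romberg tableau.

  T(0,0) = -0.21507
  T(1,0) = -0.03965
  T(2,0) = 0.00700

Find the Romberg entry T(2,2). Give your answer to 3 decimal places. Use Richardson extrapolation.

Richardson extrapolation on the trapezoidal column (denominator 4−1=3):
T(1,1) = -0.03965 + (-0.03965 − (-0.21507))/3 = 0.01882
T(2,1) = 0.00700 + (0.00700 − (-0.03965))/3 = 0.02255
T(2,2) = 0.02255 + (0.02255 − 0.01882)/15 = 0.02280

0.023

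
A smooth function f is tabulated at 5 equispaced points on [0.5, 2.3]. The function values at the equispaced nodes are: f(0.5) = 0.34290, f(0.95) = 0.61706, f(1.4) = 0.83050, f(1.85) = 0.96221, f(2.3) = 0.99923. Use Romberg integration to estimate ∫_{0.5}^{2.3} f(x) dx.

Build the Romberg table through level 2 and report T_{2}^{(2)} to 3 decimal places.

1.398

T_{0}^{(0)} (trapezoid, 1 panel, h=1.8000): 1.20792
T_{1}^{(0)} (trapezoid, 2 panels, h=0.9000): 1.35141
T_{2}^{(0)} (trapezoid, 4 panels, h=0.4500): 1.38638
T_{1}^{(1)} = 1.35141 + (1.35141 − 1.20792)/3 = 1.39924
T_{2}^{(1)} = 1.38638 + (1.38638 − 1.35141)/3 = 1.39804
T_{2}^{(2)} = 1.39804 + (1.39804 − 1.39924)/15 = 1.39796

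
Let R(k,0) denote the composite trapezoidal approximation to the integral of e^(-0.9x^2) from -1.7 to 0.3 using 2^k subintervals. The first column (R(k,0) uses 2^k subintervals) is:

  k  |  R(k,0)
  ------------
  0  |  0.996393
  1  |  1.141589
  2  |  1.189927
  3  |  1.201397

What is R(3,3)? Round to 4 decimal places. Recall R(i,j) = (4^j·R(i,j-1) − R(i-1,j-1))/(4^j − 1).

1.2051

Richardson extrapolation on the trapezoidal column (denominator 4−1=3):
R(1,1) = (4·1.141589 − 0.996393) / 3 = 1.189988
R(2,1) = (4·1.189927 − 1.141589) / 3 = 1.206040
R(3,1) = (4·1.201397 − 1.189927) / 3 = 1.205220
R(2,2) = (16·1.206040 − 1.189988) / 15 = 1.207110
R(3,2) = 1.205220 + (1.205220 − 1.206040)/15 = 1.205165
R(3,3) = 1.205165 + (1.205165 − 1.207110)/63 = 1.205134
(Column j=1 coincides with Simpson's rule on the same nodes.)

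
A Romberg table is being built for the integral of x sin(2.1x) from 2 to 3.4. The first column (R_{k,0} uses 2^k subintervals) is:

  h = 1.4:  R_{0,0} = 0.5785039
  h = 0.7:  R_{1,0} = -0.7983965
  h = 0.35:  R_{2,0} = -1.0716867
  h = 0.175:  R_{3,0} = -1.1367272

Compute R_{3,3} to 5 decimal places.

R_{1,1} = (4·(-0.7983965) − 0.5785039) / 3 = -1.2573633
R_{2,1} = (4·(-1.0716867) − (-0.7983965)) / 3 = -1.1627834
R_{3,1} = (4·(-1.1367272) − (-1.0716867)) / 3 = -1.1584074
R_{2,2} = (16·(-1.1627834) − (-1.2573633)) / 15 = -1.1564781
R_{3,2} = -1.1584074 + (-1.1584074 − (-1.1627834))/15 = -1.1581157
R_{3,3} = -1.1581157 + (-1.1581157 − (-1.1564781))/63 = -1.1581417

-1.15814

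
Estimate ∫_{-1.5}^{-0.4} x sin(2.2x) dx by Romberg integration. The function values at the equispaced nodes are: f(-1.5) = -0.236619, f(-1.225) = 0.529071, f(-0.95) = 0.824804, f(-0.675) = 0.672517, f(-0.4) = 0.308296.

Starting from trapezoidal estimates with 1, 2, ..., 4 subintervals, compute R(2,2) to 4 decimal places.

R(0,0) (trapezoid, 1 panel, h=1.1000): 0.039422
R(1,0) (trapezoid, 2 panels, h=0.5500): 0.473353
R(2,0) (trapezoid, 4 panels, h=0.2750): 0.567113
R(1,1) = 0.473353 + (0.473353 − 0.039422)/3 = 0.617997
R(2,1) = 0.567113 + (0.567113 − 0.473353)/3 = 0.598366
R(2,2) = 0.598366 + (0.598366 − 0.617997)/15 = 0.597057

0.5971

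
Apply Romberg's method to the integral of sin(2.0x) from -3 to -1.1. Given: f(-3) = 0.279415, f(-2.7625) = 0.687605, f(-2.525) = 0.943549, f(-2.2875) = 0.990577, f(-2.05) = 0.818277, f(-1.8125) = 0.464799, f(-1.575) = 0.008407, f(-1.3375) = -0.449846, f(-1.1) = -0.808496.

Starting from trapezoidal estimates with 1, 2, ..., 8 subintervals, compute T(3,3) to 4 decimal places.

0.7743

T(0,0) (trapezoid, 1 panel, h=1.9000): -0.502627
T(1,0) (trapezoid, 2 panels, h=0.9500): 0.526050
T(2,0) (trapezoid, 4 panels, h=0.4750): 0.715204
T(3,0) (trapezoid, 8 panels, h=0.2375): 0.759722
T(1,1) = 0.526050 + (0.526050 − (-0.502627))/3 = 0.868942
T(2,1) = 0.715204 + (0.715204 − 0.526050)/3 = 0.778255
T(3,1) = 0.759722 + (0.759722 − 0.715204)/3 = 0.774561
T(2,2) = 0.778255 + (0.778255 − 0.868942)/15 = 0.772209
T(3,2) = 0.774561 + (0.774561 − 0.778255)/15 = 0.774315
T(3,3) = 0.774315 + (0.774315 − 0.772209)/63 = 0.774348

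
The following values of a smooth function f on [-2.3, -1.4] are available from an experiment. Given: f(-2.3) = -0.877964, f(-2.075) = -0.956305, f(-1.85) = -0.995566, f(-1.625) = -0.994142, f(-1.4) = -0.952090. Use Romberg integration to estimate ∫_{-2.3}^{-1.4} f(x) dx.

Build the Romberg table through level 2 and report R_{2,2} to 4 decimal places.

-0.8717

R_{0,0} (trapezoid, 1 panel, h=0.9000): -0.823524
R_{1,0} (trapezoid, 2 panels, h=0.4500): -0.859767
R_{2,0} (trapezoid, 4 panels, h=0.2250): -0.868734
R_{1,1} = -0.859767 + (-0.859767 − (-0.823524))/3 = -0.871848
R_{2,1} = -0.868734 + (-0.868734 − (-0.859767))/3 = -0.871723
R_{2,2} = -0.871723 + (-0.871723 − (-0.871848))/15 = -0.871715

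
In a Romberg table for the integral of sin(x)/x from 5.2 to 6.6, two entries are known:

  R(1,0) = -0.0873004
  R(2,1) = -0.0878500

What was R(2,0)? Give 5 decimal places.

From R(2,1) = (4·R(2,0) − R(1,0))/3, solve for R(2,0):
4·R(2,0) = 3·(-0.0878500) + (-0.0873004) = -0.3508504
R(2,0) = -0.0877126

-0.08771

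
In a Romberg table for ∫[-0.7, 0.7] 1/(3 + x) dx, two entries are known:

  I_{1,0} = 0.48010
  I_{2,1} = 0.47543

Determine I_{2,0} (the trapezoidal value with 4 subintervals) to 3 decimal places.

From I_{2,1} = (4·I_{2,0} − I_{1,0})/3, solve for I_{2,0}:
4·I_{2,0} = 3·0.47543 + 0.48010 = 1.90639
I_{2,0} = 0.47660

0.477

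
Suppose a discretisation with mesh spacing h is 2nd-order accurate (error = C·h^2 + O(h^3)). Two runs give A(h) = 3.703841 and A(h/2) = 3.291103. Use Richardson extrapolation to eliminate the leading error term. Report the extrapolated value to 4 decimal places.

3.1535

The leading error scales as h^2; refining by a factor of 2 reduces it by 2^2 = 4.
Extrapolated value = (4·A(h/2) − A(h)) / (4 − 1)
= (4·3.291103 − 3.703841) / 3
= 9.460571 / 3 = 3.153524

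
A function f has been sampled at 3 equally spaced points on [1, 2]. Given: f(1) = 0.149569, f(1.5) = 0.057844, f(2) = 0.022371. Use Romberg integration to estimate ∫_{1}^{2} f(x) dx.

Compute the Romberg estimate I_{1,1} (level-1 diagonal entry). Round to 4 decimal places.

I_{0,0} (trapezoid, 1 panel, h=1.0000): 0.085970
I_{1,0} (trapezoid, 2 panels, h=0.5000): 0.071907
I_{1,1} = 0.071907 + (0.071907 − 0.085970)/3 = 0.067219

0.0672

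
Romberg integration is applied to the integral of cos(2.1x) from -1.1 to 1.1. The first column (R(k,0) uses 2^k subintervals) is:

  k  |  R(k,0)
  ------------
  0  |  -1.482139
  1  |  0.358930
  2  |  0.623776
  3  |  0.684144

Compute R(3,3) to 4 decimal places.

R(1,1) = (4·0.358930 − (-1.482139)) / 3 = 0.972620
R(2,1) = (4·0.623776 − 0.358930) / 3 = 0.712058
R(3,1) = (4·0.684144 − 0.623776) / 3 = 0.704267
R(2,2) = 0.712058 + (0.712058 − 0.972620)/15 = 0.694687
R(3,2) = 0.704267 + (0.704267 − 0.712058)/15 = 0.703748
R(3,3) = (64·0.703748 − 0.694687) / 63 = 0.703892

0.7039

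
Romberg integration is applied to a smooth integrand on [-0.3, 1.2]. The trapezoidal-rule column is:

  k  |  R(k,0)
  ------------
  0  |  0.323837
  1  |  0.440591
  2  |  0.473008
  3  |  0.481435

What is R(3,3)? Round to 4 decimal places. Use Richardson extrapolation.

Richardson extrapolation on the trapezoidal column (denominator 4−1=3):
R(1,1) = 0.440591 + (0.440591 − 0.323837)/3 = 0.479509
R(2,1) = (4·0.473008 − 0.440591) / 3 = 0.483814
R(3,1) = 0.481435 + (0.481435 − 0.473008)/3 = 0.484244
R(2,2) = 0.483814 + (0.483814 − 0.479509)/15 = 0.484101
R(3,2) = 0.484244 + (0.484244 − 0.483814)/15 = 0.484273
R(3,3) = (64·0.484273 − 0.484101) / 63 = 0.484276
(Column j=1 coincides with Simpson's rule on the same nodes.)

0.4843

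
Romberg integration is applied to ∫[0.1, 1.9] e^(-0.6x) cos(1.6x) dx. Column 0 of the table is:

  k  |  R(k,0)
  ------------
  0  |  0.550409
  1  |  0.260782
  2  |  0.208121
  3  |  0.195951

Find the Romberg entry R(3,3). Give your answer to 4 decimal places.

0.1920

Richardson extrapolation on the trapezoidal column (denominator 4−1=3):
R(1,1) = 0.260782 + (0.260782 − 0.550409)/3 = 0.164240
R(2,1) = 0.208121 + (0.208121 − 0.260782)/3 = 0.190567
R(3,1) = 0.195951 + (0.195951 − 0.208121)/3 = 0.191894
R(2,2) = (16·0.190567 − 0.164240) / 15 = 0.192322
R(3,2) = (16·0.191894 − 0.190567) / 15 = 0.191982
R(3,3) = 0.191982 + (0.191982 − 0.192322)/63 = 0.191977
(Column j=1 coincides with Simpson's rule on the same nodes.)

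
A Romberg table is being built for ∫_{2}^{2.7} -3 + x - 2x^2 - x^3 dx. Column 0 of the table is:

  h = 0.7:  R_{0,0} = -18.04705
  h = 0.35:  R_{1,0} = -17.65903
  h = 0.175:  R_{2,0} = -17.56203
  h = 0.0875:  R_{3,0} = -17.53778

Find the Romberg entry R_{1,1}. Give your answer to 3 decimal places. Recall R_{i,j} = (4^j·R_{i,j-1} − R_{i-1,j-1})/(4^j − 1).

-17.530

R_{1,1} = -17.65903 + (-17.65903 − (-18.04705))/3 = -17.52969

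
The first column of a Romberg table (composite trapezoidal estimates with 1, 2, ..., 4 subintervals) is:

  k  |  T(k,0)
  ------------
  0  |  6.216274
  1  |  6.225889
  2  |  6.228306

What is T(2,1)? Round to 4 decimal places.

Richardson extrapolation on the trapezoidal column (denominator 4−1=3):
T(2,1) = (4·6.228306 − 6.225889) / 3 = 6.229112

6.2291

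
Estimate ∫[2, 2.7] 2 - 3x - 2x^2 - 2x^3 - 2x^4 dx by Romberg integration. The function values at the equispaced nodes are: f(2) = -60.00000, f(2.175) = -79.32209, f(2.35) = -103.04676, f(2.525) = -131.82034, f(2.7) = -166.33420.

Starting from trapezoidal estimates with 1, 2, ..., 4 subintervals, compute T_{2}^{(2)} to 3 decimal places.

T_{0}^{(0)} (trapezoid, 1 panel, h=0.7000): -79.21697
T_{1}^{(0)} (trapezoid, 2 panels, h=0.3500): -75.67485
T_{2}^{(0)} (trapezoid, 4 panels, h=0.1750): -74.78735
T_{1}^{(1)} = -75.67485 + (-75.67485 − (-79.21697))/3 = -74.49414
T_{2}^{(1)} = -74.78735 + (-74.78735 − (-75.67485))/3 = -74.49152
T_{2}^{(2)} = -74.49152 + (-74.49152 − (-74.49414))/15 = -74.49135

-74.491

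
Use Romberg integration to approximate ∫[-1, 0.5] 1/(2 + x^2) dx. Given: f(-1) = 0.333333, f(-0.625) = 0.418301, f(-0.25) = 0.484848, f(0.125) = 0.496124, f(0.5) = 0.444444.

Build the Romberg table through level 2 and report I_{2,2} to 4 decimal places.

I_{0,0} (trapezoid, 1 panel, h=1.5000): 0.583333
I_{1,0} (trapezoid, 2 panels, h=0.7500): 0.655302
I_{2,0} (trapezoid, 4 panels, h=0.3750): 0.670561
I_{1,1} = 0.655302 + (0.655302 − 0.583333)/3 = 0.679292
I_{2,1} = 0.670561 + (0.670561 − 0.655302)/3 = 0.675647
I_{2,2} = 0.675647 + (0.675647 − 0.679292)/15 = 0.675404

0.6754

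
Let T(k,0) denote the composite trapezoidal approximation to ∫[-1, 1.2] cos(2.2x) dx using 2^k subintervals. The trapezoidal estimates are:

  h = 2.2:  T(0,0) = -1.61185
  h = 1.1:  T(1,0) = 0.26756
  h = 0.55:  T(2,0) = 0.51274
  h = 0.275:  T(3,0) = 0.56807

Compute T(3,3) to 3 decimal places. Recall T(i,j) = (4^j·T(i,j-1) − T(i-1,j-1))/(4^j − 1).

0.586

T(1,1) = (4·0.26756 − (-1.61185)) / 3 = 0.89403
T(2,1) = 0.51274 + (0.51274 − 0.26756)/3 = 0.59447
T(3,1) = (4·0.56807 − 0.51274) / 3 = 0.58651
T(2,2) = (16·0.59447 − 0.89403) / 15 = 0.57450
T(3,2) = (16·0.58651 − 0.59447) / 15 = 0.58598
T(3,3) = (64·0.58598 − 0.57450) / 63 = 0.58616
(Column j=1 coincides with Simpson's rule on the same nodes.)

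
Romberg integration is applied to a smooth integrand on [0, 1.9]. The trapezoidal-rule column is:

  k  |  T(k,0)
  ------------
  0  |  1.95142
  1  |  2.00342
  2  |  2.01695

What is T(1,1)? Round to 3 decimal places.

2.021

Richardson extrapolation on the trapezoidal column (denominator 4−1=3):
T(1,1) = (4·2.00342 − 1.95142) / 3 = 2.02075
(Column j=1 coincides with Simpson's rule on the same nodes.)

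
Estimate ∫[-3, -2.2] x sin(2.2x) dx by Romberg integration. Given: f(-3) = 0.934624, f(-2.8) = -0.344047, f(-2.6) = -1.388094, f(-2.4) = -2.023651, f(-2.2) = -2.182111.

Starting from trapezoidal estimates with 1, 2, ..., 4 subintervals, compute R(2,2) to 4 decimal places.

-0.8992

R(0,0) (trapezoid, 1 panel, h=0.8000): -0.498995
R(1,0) (trapezoid, 2 panels, h=0.4000): -0.804735
R(2,0) (trapezoid, 4 panels, h=0.2000): -0.875907
R(1,1) = -0.804735 + (-0.804735 − (-0.498995))/3 = -0.906648
R(2,1) = -0.875907 + (-0.875907 − (-0.804735))/3 = -0.899631
R(2,2) = -0.899631 + (-0.899631 − (-0.906648))/15 = -0.899163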